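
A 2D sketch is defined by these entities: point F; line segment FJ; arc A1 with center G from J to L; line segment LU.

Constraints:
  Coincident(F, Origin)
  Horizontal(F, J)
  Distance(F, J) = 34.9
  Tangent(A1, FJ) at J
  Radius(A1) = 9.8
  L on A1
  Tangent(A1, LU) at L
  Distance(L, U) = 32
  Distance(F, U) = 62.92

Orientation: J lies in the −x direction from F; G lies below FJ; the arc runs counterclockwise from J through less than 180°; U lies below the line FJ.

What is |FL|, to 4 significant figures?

45.49

F is at the origin; F and J share the same y with |FJ| = 34.9 and J on the −x side, so J = (-34.90, 0.000). Tangency of A1 to FJ means the radius GJ is perpendicular to FJ, so G = J + (0, -9.8) = (-34.90, -9.800). Since GL ⟂ LU (tangency), |GU| = √(9.8² + 32.0²) = 33.47 regardless of where L sits on A1. So U lies on both circle(F, 62.92) and circle(G, 33.47); the below-FJ intersection is U = (-48.11, -40.55). L is the foot of the tangent from U: L = (-44.64, -8.738).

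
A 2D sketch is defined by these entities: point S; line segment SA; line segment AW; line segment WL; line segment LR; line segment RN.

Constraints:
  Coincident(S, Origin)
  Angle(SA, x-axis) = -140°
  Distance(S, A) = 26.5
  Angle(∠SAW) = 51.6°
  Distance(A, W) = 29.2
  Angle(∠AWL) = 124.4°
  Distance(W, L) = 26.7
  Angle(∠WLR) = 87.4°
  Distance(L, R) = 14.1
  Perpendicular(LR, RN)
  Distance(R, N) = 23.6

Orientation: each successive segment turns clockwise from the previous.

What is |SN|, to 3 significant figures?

11.9

S is at the origin; SA runs at -140.0° with length 26.5, so A = (-20.3, -17.0). ∠SAW = 51.6° gives AW at 91.6° from the x-axis; with |AW| = 29.2, W = (-21.1, 12.2). ∠AWL = 124.4° gives WL at 36.0° from the x-axis; with |WL| = 26.7, L = (0.485, 27.8). ∠WLR = 87.4° gives LR at -56.6° from the x-axis; with |LR| = 14.1, R = (8.25, 16.1). LR ⟂ RN, so RN runs at -147°; with |RN| = 23.6, N = (-11.5, 3.09). Then |SN| = |N − S| = 11.9.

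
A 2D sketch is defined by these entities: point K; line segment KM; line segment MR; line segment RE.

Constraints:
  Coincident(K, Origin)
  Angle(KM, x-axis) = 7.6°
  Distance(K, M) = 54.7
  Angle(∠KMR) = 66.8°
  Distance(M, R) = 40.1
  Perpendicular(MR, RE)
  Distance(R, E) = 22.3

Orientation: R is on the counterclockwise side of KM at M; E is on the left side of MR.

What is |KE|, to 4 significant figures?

33.57

K is at the origin; KM runs at 7.6° with length 54.7, so M = 54.7·(cos 7.6°, sin 7.6°) = (54.22, 7.234). ∠KMR = 66.8°, so MR runs at 7.6° + (180° − 66.8°) = 120.8° from the x-axis; with |MR| = 40.1, R = M + 40.1·(cos 120.8°, sin 120.8°) = (33.69, 41.68). The perpendicularity gives RE at right angles to MR; with |RE| = 22.3 on the left of MR, E = R + 22.3·(-0.8590, -0.5120) = (14.53, 30.26). Then |KE| = |E − K| = 33.57.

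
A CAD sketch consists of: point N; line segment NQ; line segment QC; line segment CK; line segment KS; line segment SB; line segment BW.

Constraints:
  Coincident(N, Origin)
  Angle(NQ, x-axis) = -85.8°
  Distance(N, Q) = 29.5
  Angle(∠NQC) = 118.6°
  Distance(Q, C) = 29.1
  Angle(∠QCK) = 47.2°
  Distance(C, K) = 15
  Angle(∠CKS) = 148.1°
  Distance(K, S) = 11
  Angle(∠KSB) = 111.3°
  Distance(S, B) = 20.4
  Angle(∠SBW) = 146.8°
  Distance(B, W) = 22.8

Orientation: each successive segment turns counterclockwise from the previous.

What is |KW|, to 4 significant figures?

43.53

∠KSB = 111.3° gives SB at -151.0° from the x-axis; with |SB| = 20.4, B = (-2.379, -30.07). ∠SBW = 146.8° gives BW at -117.8° from the x-axis; with |BW| = 22.8, W = (-13.01, -50.24). Then |KW| = |W − K| = 43.53.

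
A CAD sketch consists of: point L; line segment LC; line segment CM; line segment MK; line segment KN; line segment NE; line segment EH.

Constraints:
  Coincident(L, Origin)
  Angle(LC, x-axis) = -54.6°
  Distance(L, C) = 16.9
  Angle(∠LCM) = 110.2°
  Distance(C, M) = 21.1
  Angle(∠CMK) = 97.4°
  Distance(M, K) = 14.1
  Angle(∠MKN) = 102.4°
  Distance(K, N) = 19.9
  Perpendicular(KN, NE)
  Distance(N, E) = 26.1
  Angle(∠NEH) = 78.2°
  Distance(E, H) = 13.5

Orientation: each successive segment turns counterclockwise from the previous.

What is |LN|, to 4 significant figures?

11.14

L is at the origin; LC runs at -54.6° with length 16.9, so C = (9.790, -13.78). ∠LCM = 110.2° gives CM at 15.20° from the x-axis; with |CM| = 21.1, M = (30.15, -8.243). ∠CMK = 97.4° gives MK at 97.80° from the x-axis; with |MK| = 14.1, K = (28.24, 5.726). ∠MKN = 102.4° gives KN at 175.4° from the x-axis; with |KN| = 19.9, N = (8.402, 7.322). Then |LN| = |N − L| = 11.14.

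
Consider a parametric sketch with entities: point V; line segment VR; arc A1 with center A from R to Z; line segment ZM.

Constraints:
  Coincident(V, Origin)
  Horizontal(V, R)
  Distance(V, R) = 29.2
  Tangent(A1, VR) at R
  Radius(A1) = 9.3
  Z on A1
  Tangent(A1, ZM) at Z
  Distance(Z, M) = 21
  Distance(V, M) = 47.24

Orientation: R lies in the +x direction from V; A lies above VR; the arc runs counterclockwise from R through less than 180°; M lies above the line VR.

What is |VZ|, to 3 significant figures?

39.9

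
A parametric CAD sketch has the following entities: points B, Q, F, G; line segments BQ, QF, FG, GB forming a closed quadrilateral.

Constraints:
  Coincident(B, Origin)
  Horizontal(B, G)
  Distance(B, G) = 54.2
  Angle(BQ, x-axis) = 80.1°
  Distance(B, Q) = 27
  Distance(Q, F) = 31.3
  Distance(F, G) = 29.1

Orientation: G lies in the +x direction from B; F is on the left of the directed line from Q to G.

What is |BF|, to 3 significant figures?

42.1

Checks: |QF| = 31.30 ✓; |FG| = 29.10 ✓.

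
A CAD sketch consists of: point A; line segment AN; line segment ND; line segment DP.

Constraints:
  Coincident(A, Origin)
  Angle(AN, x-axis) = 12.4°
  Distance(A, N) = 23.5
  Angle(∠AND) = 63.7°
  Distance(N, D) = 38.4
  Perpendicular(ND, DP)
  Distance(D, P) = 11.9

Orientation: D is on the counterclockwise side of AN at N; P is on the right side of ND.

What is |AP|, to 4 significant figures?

43.25

A is at the origin; AN runs at 12.4° with length 23.5, so N = 23.5·(cos 12.4°, sin 12.4°) = (22.95, 5.046). ∠AND = 63.7°, so ND runs at 12.4° + (180° − 63.7°) = 128.7° from the x-axis; with |ND| = 38.4, D = N + 38.4·(cos 128.7°, sin 128.7°) = (-1.058, 35.01). The perpendicularity gives DP at right angles to ND; with |DP| = 11.9 on the right of ND, P = D + 11.9·(0.7804, 0.6252) = (8.230, 42.46). Then |AP| = |P − A| = 43.25.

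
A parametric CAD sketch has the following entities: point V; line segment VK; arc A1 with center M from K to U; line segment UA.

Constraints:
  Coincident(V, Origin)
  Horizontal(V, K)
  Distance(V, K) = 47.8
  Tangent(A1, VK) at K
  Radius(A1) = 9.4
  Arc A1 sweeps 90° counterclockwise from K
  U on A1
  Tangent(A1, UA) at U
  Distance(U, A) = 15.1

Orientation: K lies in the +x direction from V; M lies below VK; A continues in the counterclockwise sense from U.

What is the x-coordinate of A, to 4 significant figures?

38.40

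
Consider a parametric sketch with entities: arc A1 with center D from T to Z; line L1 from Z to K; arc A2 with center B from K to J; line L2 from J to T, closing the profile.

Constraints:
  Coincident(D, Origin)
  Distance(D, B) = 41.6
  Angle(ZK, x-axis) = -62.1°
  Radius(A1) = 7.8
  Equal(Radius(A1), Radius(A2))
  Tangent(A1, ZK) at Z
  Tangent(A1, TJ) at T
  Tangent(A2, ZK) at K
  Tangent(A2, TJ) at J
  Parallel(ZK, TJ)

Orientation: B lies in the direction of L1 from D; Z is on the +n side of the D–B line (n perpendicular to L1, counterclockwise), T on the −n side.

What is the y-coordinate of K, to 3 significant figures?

-33.1

The slot axis is L1's direction at -62.1°, so u = (cos -62.1°, sin -62.1°) = (0.468, -0.884) and n = (−sin -62.1°, cos -62.1°) = (0.884, 0.468). D is at the origin and B lies 41.6 along u from D, so B = 41.6·u = (19.5, -36.8). Tangency of A1 to both parallel lines with radius 7.8 puts Z and T at D ± 7.8·n: Z = (6.89, 3.65), T = (-6.89, -3.65). Equal radii place K and J the same way about B: K = B + 7.8·n = (26.4, -33.1), J = B − 7.8·n = (12.6, -40.4). So K.y = -33.1.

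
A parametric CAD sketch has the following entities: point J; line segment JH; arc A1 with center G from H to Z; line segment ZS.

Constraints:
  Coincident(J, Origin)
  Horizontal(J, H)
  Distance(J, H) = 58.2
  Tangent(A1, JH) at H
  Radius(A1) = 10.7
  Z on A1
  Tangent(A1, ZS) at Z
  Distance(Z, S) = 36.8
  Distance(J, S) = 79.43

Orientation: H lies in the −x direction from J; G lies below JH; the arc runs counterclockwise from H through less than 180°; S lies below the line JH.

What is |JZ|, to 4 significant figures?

69.87

J is at the origin; J and H share the same y with |JH| = 58.2 and H on the −x side, so H = (-58.20, 0.000). Since A1 is tangent to JH there, GH ⟂ JH, so G = H + (0, -10.7) = (-58.20, -10.70). Since GZ ⟂ ZS (tangency), |GS| = √(10.7² + 36.8²) = 38.32 regardless of where Z sits on A1. So S lies on both circle(J, 79.43) and circle(G, 38.32); the below-JH intersection is S = (-62.70, -48.76). Z is the foot of the tangent from S: Z = (-68.75, -12.46).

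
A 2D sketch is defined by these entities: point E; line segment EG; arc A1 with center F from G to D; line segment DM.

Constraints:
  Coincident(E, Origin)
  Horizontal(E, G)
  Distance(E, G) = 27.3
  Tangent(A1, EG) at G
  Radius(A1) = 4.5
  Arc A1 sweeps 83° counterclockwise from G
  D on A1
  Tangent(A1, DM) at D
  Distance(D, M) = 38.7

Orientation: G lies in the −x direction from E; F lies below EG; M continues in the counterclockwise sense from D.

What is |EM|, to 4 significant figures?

55.91

E is at the origin; EG is horizontal with |EG| = 27.3 and G on the −x side, so G = (-27.30, 0.000). Since A1 is tangent to EG there, FG ⟂ EG, so F = G + (0, -4.5) = (-27.30, -4.500). On A1, G sits at bearing 90° from F; an 83° counterclockwise sweep puts D at bearing 173°, so D = F + 4.5·(cos 173°, sin 173°) = (-31.77, -3.952). The tangent condition forces FD to be normal to DM, so DM runs along (−sin 173°, cos 173°); with |DM| = 38.7, M = (-36.48, -42.36). Then |EM| = |M − E| = 55.91.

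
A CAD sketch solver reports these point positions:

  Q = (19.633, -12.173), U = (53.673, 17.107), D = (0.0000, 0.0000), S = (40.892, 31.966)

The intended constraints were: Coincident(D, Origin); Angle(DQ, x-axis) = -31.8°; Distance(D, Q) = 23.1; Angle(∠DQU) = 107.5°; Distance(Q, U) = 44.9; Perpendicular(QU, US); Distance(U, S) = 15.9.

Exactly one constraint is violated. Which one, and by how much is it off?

Distance(U, S) = 15.9 — off by 3.70.

D = (0.00, 0.00) ✓; DQ at -31.80° ✓; |DQ| = 23.10 ✓; ∠DQU = 107.5° ✓; |QU| = 44.90 ✓; ∠(QU, US) = 90.00° ✓; |US| = 19.60 ✗.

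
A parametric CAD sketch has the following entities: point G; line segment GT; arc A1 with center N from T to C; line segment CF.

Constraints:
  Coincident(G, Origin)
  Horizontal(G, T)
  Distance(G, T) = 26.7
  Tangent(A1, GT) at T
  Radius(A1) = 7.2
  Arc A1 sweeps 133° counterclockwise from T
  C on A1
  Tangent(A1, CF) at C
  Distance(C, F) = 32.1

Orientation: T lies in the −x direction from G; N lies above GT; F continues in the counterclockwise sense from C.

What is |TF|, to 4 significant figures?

39.28

G is at the origin; G and T share the same y with |GT| = 26.7 and T on the −x side, so T = (-26.70, 0.000). Since A1 is tangent to GT there, NT ⟂ GT, so N = T + (0, 7.2) = (-26.70, 7.200). On A1, T sits at bearing -90° from N; a 133° counterclockwise sweep puts C at bearing 43°, so C = N + 7.2·(cos 43°, sin 43°) = (-21.43, 12.11). A1 meets CF tangentially, so NC is at right angles to CF, so CF runs along (−sin 43°, cos 43°); with |CF| = 32.1, F = (-43.33, 35.59). Then |TF| = |F − T| = 39.28.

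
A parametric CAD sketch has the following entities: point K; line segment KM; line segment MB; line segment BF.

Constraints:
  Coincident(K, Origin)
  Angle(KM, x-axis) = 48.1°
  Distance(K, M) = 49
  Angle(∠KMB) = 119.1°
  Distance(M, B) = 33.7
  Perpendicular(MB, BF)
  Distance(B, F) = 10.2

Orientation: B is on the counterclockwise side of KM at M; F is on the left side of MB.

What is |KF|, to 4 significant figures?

66.13

K is at the origin; KM runs at 48.1° with length 49.0, so M = 49.0·(cos 48.1°, sin 48.1°) = (32.72, 36.47). ∠KMB = 119.1°, so MB runs at 48.1° + (180° − 119.1°) = 109.0° from the x-axis; with |MB| = 33.7, B = M + 33.7·(cos 109.0°, sin 109.0°) = (21.75, 68.34). MB ⟂ BF; with |BF| = 10.2 on the left of MB, F = B + 10.2·(-0.9455, -0.3256) = (12.11, 65.01). Then |KF| = |F − K| = 66.13.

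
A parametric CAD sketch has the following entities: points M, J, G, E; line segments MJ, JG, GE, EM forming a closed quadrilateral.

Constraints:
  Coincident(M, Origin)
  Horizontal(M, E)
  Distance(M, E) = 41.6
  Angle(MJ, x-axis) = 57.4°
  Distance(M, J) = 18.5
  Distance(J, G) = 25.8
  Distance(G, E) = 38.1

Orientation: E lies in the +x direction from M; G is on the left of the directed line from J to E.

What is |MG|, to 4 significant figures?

44.19

Checks: |JG| = 25.80 ✓; |GE| = 38.10 ✓.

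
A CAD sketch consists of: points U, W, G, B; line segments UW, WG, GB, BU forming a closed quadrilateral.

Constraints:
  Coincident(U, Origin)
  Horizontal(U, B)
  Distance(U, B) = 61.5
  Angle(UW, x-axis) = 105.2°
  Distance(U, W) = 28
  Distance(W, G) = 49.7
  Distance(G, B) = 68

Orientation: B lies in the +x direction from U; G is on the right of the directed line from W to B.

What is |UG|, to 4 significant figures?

22.62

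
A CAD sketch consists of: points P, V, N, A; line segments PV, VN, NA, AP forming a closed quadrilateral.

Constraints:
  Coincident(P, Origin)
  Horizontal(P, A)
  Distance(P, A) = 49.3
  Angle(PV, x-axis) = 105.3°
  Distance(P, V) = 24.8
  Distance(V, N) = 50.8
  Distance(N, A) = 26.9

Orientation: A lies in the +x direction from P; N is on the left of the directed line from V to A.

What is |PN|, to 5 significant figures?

51.485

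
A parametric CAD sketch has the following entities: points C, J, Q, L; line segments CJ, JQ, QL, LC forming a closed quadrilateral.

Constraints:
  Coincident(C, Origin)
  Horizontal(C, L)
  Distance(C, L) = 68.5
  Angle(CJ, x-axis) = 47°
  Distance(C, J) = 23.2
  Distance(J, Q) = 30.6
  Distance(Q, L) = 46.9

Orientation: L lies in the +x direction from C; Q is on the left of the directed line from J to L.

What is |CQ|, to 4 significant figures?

53.70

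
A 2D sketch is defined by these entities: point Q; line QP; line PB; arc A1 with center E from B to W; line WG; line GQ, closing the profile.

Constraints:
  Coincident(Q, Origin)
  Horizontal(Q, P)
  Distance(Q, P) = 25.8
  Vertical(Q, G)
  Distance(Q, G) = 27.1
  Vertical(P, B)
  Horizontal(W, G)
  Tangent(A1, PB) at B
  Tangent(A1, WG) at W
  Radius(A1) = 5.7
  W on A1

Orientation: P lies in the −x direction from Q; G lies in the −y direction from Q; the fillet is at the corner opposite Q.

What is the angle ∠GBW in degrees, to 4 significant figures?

32.54°

Q is at the origin; Q and P share the same y with |QP| = 25.8 and P on the −x side, so P = (-25.80, 0.000). QG is vertical with |QG| = 27.1 and G on the −y side, so G = (0.000, -27.10). The virtual corner opposite Q is at (-25.80, -27.10). A1 meets PB tangentially, so EB is at right angles to PB and A1 meets WG tangentially, so EW is at right angles to WG, with radius 5.7, so the center E sits 5.7 in from both sides at E = (-20.10, -21.40). That places the tangent points at B = (-25.80, -21.40) on PB and W = (-20.10, -27.10) on WG. Then cos ∠GBW = BG·BW / (|BG||BW|), giving 32.54°.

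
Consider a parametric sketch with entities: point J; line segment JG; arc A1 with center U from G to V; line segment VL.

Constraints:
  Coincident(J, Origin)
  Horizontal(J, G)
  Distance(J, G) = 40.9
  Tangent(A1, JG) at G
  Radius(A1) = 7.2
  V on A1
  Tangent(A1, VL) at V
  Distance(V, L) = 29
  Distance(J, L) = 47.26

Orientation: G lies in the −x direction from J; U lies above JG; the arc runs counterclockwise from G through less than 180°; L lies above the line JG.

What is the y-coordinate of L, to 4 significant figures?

35.47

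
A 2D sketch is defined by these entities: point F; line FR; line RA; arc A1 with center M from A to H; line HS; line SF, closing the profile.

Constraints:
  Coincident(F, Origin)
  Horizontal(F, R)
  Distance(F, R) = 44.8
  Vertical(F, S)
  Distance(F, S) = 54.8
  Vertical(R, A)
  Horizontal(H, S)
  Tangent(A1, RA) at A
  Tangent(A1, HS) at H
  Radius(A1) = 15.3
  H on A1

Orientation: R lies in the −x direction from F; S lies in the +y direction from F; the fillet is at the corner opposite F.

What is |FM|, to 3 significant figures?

49.3

F is at the origin; F and R share the same y with |FR| = 44.8 and R on the −x side, so R = (-44.8, 0.00). FS is vertical with |FS| = 54.8 and S on the +y side, so S = (0.00, 54.8). The virtual corner opposite F is at (-44.8, 54.8). Since A1 is tangent to RA there, MA ⟂ RA and A1 meets HS tangentially, so MH is at right angles to HS, with radius 15.3, so the center M sits 15.3 in from both sides at M = (-29.5, 39.5). Then |FM| = |M − F| = 49.3.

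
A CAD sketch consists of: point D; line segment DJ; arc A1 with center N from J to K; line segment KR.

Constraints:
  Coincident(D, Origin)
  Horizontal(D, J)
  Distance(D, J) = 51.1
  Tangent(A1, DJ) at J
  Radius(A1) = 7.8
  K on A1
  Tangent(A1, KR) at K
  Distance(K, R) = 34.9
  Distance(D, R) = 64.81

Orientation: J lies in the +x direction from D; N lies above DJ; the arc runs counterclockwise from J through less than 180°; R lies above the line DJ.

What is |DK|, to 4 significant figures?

59.41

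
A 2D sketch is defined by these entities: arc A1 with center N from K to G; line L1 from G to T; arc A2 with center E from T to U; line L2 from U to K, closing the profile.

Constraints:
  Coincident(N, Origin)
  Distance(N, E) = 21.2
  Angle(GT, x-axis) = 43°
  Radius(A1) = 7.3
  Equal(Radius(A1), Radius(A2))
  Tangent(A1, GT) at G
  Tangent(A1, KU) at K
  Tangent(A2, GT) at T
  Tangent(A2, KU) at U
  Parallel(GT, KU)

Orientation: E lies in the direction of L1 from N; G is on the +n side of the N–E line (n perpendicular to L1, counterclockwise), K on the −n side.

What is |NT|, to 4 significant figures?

22.42

The slot axis is L1's direction at 43.0°, so u = (cos 43.0°, sin 43.0°) = (0.7314, 0.6820) and n = (−sin 43.0°, cos 43.0°) = (-0.6820, 0.7314). N is at the origin and E lies 21.2 along u from N, so E = 21.2·u = (15.50, 14.46). Tangency of A1 to both parallel lines with radius 7.3 puts G and K at N ± 7.3·n: G = (-4.979, 5.339), K = (4.979, -5.339). Equal radii place T and U the same way about E: T = E + 7.3·n = (10.53, 19.80), U = E − 7.3·n = (20.48, 9.119). Then |NT| = |T − N| = 22.42.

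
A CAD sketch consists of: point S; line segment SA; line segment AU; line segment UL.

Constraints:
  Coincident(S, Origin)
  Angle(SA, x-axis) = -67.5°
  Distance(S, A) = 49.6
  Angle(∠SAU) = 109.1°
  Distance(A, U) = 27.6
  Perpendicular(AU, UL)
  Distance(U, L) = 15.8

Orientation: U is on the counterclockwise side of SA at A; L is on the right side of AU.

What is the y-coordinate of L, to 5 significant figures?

-59.960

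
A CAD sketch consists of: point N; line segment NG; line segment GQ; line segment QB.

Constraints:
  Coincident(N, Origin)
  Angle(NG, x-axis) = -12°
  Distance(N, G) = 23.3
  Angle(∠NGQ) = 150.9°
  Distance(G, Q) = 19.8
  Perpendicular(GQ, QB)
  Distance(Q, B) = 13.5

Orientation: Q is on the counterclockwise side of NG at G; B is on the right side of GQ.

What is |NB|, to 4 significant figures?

47.22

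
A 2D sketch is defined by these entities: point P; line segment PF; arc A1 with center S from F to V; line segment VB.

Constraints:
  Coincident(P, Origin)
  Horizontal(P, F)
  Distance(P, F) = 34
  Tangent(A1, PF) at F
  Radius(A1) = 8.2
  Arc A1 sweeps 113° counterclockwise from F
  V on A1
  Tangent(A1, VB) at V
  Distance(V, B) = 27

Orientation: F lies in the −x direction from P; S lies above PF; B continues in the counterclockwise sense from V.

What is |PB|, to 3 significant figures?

51.8

On A1, F sits at bearing -90° from S; a 113° counterclockwise sweep puts V at bearing 23°, so V = S + 8.2·(cos 23°, sin 23°) = (-26.5, 11.4). The tangent condition forces SV to be normal to VB, so VB runs along (−sin 23°, cos 23°); with |VB| = 27.0, B = (-37.0, 36.3). Then |PB| = |B − P| = 51.8.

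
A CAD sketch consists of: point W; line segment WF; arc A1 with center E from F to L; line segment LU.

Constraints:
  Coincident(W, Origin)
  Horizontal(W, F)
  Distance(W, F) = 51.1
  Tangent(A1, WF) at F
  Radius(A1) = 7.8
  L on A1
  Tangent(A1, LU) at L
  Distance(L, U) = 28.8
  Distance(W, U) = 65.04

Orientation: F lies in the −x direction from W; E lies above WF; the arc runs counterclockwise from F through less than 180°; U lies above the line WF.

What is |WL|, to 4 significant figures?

44.93

Checks: |EL| = 7.800 ✓; ∠(EL, LU) = 90.00° ✓; |LU| = 28.80 ✓; |WU| = 65.04 ✓.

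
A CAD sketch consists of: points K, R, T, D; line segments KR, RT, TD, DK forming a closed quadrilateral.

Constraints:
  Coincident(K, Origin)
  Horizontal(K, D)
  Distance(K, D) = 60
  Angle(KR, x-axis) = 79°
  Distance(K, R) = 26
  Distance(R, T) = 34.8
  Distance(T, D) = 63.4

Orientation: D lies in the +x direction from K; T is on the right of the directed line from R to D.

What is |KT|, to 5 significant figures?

8.8598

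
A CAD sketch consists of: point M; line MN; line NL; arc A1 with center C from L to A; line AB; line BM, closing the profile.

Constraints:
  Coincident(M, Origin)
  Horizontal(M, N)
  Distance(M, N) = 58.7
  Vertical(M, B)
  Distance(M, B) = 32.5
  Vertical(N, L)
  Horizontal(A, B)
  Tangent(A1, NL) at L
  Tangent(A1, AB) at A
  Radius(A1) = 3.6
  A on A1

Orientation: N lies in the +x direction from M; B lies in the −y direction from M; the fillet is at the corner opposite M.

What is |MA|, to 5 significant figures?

63.971

M is at the origin; M and N share the same y with |MN| = 58.7 and N on the +x side, so N = (58.700, 0.0000). MB is vertical with |MB| = 32.5 and B on the −y side, so B = (0.0000, -32.500). The virtual corner opposite M is at (58.700, -32.500). A1 meets NL tangentially, so CL is at right angles to NL and A1 meets AB tangentially, so CA is at right angles to AB, with radius 3.6, so the center C sits 3.6 in from both sides at C = (55.100, -28.900). That places the tangent points at L = (58.700, -28.900) on NL and A = (55.100, -32.500) on AB. Then |MA| = |A − M| = 63.971.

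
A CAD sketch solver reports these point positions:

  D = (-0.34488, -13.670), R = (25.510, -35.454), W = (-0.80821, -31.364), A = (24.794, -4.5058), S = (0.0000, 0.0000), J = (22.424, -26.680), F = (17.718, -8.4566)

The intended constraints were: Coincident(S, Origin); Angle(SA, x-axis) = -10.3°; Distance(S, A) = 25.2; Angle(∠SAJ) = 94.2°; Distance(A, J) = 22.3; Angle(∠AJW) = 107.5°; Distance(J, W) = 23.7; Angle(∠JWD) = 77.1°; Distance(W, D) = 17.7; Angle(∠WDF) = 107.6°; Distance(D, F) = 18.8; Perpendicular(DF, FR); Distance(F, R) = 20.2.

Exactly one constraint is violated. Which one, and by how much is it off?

Distance(F, R) = 20.2 — off by 7.90.

S = (0.00, 0.00) ✓; SA at -10.30° ✓; |SA| = 25.20 ✓; ∠SAJ = 94.20° ✓; |AJ| = 22.30 ✓; ∠AJW = 107.5° ✓; |JW| = 23.70 ✓; ∠JWD = 77.10° ✓; |WD| = 17.70 ✓; ∠WDF = 107.6° ✓; |DF| = 18.80 ✓; ∠(DF, FR) = 90.00° ✓; |FR| = 28.10 ✗.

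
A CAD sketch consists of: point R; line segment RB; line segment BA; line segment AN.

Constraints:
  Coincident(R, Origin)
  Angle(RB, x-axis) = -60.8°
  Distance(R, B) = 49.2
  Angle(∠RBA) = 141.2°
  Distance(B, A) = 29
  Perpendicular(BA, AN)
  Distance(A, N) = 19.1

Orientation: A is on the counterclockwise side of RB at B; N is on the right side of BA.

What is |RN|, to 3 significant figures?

83.8

∠RBA = 141.2°, so BA runs at -60.8° + (180° − 141.2°) = -22.0° from the x-axis; with |BA| = 29.0, A = B + 29.0·(cos -22.0°, sin -22.0°) = (50.9, -53.8). BA is perpendicular to AN; with |AN| = 19.1 on the right of BA, N = A + 19.1·(-0.375, -0.927) = (43.7, -71.5). Then |RN| = |N − R| = 83.8.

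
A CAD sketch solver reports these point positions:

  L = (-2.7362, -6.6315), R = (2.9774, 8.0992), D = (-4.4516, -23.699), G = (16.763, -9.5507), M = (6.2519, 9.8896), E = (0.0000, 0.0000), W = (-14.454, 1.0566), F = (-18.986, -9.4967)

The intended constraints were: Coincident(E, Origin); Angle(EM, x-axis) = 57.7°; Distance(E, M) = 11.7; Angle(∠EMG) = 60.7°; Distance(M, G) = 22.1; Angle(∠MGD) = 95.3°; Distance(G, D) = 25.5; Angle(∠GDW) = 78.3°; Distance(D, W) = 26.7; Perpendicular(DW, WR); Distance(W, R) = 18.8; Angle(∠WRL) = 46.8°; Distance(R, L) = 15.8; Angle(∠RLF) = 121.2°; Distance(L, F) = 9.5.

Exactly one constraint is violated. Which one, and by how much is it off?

Distance(L, F) = 9.5 — off by 7.00.

E = (0.00, 0.00) ✓; EM at 57.70° ✓; |EM| = 11.70 ✓; ∠EMG = 60.70° ✓; |MG| = 22.10 ✓; ∠MGD = 95.30° ✓; |GD| = 25.50 ✓; ∠GDW = 78.30° ✓; |DW| = 26.70 ✓; ∠(DW, WR) = 90.00° ✓; |WR| = 18.80 ✓; ∠WRL = 46.80° ✓; |RL| = 15.80 ✓; ∠RLF = 121.2° ✓; |LF| = 16.50 ✗.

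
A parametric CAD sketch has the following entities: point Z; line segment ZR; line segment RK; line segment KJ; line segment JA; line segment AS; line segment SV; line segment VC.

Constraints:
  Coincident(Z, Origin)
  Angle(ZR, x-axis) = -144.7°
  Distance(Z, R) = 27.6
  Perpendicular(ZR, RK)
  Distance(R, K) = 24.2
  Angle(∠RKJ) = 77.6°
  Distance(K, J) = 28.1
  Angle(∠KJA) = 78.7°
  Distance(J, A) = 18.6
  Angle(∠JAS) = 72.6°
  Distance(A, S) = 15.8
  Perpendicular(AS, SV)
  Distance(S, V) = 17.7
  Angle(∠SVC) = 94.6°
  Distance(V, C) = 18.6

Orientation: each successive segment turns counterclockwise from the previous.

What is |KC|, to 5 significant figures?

36.178

Z is at the origin; ZR runs at -144.7° with length 27.6, so R = (-22.525, -15.949). ZR is perpendicular to RK, so RK runs at -54.700°; with |RK| = 24.2, K = (-8.5412, -35.699). ∠RKJ = 77.6° gives KJ at 47.700° from the x-axis; with |KJ| = 28.1, J = (10.370, -14.916). ∠KJA = 78.7° gives JA at 149.00° from the x-axis; with |JA| = 18.6, A = (-5.5729, -5.3361). ∠JAS = 72.6° gives AS at -103.60° from the x-axis; with |AS| = 15.8, S = (-9.2881, -20.693). The perpendicularity gives SV at right angles to AS, so SV runs at -13.600°; with |SV| = 17.7, V = (7.9156, -24.855). ∠SVC = 94.6° gives VC at 71.800° from the x-axis; with |VC| = 18.6, C = (13.725, -7.1856). Then |KC| = |C − K| = 36.178.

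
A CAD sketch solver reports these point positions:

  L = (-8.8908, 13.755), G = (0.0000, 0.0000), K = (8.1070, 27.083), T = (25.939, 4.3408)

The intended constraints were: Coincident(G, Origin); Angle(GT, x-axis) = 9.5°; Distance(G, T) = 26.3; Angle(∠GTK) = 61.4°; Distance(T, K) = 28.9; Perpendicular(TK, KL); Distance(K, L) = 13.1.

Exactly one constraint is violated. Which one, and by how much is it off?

Distance(K, L) = 13.1 — off by 8.50.

G = (0.00, 0.00) ✓; GT at 9.500° ✓; |GT| = 26.30 ✓; ∠GTK = 61.40° ✓; |TK| = 28.90 ✓; ∠(TK, KL) = 90.00° ✓; |KL| = 21.60 ✗.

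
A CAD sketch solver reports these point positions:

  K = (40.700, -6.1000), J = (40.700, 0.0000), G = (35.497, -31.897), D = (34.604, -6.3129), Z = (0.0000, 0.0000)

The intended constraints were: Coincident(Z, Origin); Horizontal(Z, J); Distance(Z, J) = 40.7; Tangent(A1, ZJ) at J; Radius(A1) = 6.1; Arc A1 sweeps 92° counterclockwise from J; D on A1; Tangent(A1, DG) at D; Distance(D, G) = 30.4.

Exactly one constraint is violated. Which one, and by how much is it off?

Distance(D, G) = 30.4 — off by 4.80.

Z = (0.00, 0.00) ✓; Z.y = 0.00, J.y = 0.00 ✓; |ZJ| = 40.70 ✓; ∠(KJ, JZ) = 90.00° ✓; |KJ| = 6.100 ✓; bearing(K→D) − bearing(K→J) = 92.00° ✓; |KD| = 6.100 ✓; ∠(KD, DG) = 90.00° ✓; |DG| = 25.60 ✗.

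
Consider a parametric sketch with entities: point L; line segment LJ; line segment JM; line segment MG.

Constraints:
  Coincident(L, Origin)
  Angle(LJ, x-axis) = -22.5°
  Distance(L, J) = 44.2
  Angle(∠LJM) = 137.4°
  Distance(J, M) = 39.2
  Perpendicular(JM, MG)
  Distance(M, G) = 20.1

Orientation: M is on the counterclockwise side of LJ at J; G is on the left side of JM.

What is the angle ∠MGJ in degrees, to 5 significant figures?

62.853°

L is at the origin; LJ runs at -22.5° with length 44.2, so J = 44.2·(cos -22.5°, sin -22.5°) = (40.835, -16.915). ∠LJM = 137.4°, so JM runs at -22.5° + (180° − 137.4°) = 20.100° from the x-axis; with |JM| = 39.2, M = J + 39.2·(cos 20.100°, sin 20.100°) = (77.648, -3.4431). JM ⟂ MG; with |MG| = 20.1 on the left of JM, G = M + 20.1·(-0.34366, 0.93909) = (70.740, 15.433). Then cos ∠MGJ = GM·GJ / (|GM||GJ|), giving 62.853°.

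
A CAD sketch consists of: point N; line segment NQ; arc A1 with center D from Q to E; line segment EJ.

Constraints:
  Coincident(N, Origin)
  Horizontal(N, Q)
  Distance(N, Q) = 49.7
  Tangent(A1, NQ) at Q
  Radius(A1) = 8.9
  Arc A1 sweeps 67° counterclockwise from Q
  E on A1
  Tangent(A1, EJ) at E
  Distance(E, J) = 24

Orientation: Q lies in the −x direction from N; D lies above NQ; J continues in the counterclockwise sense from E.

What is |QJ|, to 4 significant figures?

32.65

On A1, Q sits at bearing -90° from D; a 67° counterclockwise sweep puts E at bearing -23°, so E = D + 8.9·(cos -23°, sin -23°) = (-41.51, 5.422). Since A1 is tangent to EJ there, DE ⟂ EJ, so EJ runs along (−sin -23°, cos -23°); with |EJ| = 24.0, J = (-32.13, 27.51). Then |QJ| = |J − Q| = 32.65.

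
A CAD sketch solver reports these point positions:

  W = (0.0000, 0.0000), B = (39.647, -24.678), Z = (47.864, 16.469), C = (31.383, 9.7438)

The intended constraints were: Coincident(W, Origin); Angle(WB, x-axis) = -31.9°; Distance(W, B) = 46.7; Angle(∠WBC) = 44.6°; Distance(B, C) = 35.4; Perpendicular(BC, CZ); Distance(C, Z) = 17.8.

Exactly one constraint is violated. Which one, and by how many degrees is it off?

Perpendicular(BC, CZ) — off by 8.70°.

W = (0.00, 0.00) ✓; WB at -31.90° ✓; |WB| = 46.70 ✓; ∠WBC = 44.60° ✓; |BC| = 35.40 ✓; ∠(BC, CZ) = 81.30° ✗; |CZ| = 17.80 ✓.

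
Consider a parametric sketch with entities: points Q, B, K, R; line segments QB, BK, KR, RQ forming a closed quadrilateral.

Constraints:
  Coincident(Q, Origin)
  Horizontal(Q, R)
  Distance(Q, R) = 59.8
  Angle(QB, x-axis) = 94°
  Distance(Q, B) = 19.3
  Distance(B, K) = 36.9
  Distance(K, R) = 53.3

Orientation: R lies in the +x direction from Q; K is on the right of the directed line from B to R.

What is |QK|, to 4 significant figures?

18.51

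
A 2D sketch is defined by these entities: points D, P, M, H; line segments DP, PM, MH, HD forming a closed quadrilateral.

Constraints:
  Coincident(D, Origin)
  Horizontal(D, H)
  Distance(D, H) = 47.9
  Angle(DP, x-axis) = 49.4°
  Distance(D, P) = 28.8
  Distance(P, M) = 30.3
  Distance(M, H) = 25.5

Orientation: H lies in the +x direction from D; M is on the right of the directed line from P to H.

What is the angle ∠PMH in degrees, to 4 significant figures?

81.07°

Checks: |PM| = 30.30 ✓; |MH| = 25.50 ✓.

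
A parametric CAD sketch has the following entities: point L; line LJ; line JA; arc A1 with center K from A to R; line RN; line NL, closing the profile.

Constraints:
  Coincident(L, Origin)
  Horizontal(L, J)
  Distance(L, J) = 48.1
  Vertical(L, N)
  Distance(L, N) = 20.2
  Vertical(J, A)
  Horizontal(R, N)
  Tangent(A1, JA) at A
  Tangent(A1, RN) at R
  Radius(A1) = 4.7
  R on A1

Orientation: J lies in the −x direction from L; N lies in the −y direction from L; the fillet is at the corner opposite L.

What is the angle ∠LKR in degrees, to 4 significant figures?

109.7°

L is at the origin; L and J share the same y with |LJ| = 48.1 and J on the −x side, so J = (-48.10, 0.000). LN is vertical with |LN| = 20.2 and N on the −y side, so N = (0.000, -20.20). The virtual corner opposite L is at (-48.10, -20.20). Tangency of A1 to JA means the radius KA is perpendicular to JA and the tangent condition forces KR to be normal to RN, with radius 4.7, so the center K sits 4.7 in from both sides at K = (-43.40, -15.50). That places the tangent points at A = (-48.10, -15.50) on JA and R = (-43.40, -20.20) on RN. Then cos ∠LKR = KL·KR / (|KL||KR|), giving 109.7°.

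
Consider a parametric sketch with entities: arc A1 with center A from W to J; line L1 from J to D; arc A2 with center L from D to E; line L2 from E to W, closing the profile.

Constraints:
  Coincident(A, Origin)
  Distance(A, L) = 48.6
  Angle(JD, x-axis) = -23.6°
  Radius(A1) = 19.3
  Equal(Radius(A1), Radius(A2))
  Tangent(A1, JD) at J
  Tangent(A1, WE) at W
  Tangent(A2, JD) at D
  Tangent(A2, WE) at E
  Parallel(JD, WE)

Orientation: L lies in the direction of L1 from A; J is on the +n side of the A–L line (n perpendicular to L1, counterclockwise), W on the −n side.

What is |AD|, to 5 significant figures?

52.292

The slot axis is L1's direction at -23.6°, so u = (cos -23.6°, sin -23.6°) = (0.91636, -0.40035) and n = (−sin -23.6°, cos -23.6°) = (0.40035, 0.91636). A is at the origin and L lies 48.6 along u from A, so L = 48.6·u = (44.535, -19.457). Tangency of A1 to both parallel lines with radius 19.3 puts J and W at A ± 19.3·n: J = (7.7267, 17.686), W = (-7.7267, -17.686). Equal radii place D and E the same way about L: D = L + 19.3·n = (52.262, -1.7712), E = L − 19.3·n = (36.808, -37.143). Then |AD| = |D − A| = 52.292.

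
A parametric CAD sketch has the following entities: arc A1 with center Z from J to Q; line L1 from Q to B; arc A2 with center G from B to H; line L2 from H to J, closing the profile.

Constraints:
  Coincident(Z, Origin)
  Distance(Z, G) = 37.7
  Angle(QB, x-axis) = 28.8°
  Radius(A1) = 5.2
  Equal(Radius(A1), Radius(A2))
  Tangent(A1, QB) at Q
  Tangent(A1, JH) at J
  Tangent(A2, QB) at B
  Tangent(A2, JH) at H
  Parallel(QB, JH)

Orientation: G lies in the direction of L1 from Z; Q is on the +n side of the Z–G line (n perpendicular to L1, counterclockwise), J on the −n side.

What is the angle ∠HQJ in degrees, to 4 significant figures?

74.58°

The slot axis is L1's direction at 28.8°, so u = (cos 28.8°, sin 28.8°) = (0.8763, 0.4818) and n = (−sin 28.8°, cos 28.8°) = (-0.4818, 0.8763). Z is at the origin and G lies 37.7 along u from Z, so G = 37.7·u = (33.04, 18.16). Tangency of A1 to both parallel lines with radius 5.2 puts Q and J at Z ± 5.2·n: Q = (-2.505, 4.557), J = (2.505, -4.557). Equal radii place B and H the same way about G: B = G + 5.2·n = (30.53, 22.72), H = G − 5.2·n = (35.54, 13.61). Then cos ∠HQJ = QH·QJ / (|QH||QJ|), giving 74.58°.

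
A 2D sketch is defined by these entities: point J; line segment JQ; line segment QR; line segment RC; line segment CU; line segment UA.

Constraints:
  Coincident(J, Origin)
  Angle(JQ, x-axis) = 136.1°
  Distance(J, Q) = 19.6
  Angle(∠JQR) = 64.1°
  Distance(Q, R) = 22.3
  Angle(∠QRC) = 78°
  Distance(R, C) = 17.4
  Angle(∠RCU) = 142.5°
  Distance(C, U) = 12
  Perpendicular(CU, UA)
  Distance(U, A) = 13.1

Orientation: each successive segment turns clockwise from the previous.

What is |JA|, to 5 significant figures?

8.0094

J is at the origin; JQ runs at 136.1° with length 19.6, so Q = (-14.123, 13.591). ∠JQR = 64.1° gives QR at 20.200° from the x-axis; with |QR| = 22.3, R = (6.8056, 21.291). ∠QRC = 78.0° gives RC at -81.800° from the x-axis; with |RC| = 17.4, C = (9.2873, 4.0687). ∠RCU = 142.5° gives CU at -119.30° from the x-axis; with |CU| = 12.0, U = (3.4147, -6.3961). CU ⟂ UA, so UA runs at 150.70°; with |UA| = 13.1, A = (-8.0094, 0.014798). Then |JA| = |A − J| = 8.0094.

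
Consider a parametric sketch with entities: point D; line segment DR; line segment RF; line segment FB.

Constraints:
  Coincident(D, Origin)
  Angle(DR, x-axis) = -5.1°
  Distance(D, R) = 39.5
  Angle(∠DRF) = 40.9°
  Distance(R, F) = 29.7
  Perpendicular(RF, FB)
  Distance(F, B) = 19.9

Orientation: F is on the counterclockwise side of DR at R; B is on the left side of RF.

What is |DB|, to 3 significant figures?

5.96

∠DRF = 40.9°, so RF runs at -5.1° + (180° − 40.9°) = 134° from the x-axis; with |RF| = 29.7, F = R + 29.7·(cos 134°, sin 134°) = (18.7, 17.9). RF is perpendicular to FB; with |FB| = 19.9 on the left of RF, B = F + 19.9·(-0.719, -0.695) = (4.40, 4.03). Then |DB| = |B − D| = 5.96.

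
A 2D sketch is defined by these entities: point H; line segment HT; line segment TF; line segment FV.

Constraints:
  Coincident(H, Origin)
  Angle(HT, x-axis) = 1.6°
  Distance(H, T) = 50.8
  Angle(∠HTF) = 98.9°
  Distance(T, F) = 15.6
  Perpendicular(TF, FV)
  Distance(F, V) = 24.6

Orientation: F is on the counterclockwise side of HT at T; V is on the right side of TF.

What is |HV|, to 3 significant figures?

78.4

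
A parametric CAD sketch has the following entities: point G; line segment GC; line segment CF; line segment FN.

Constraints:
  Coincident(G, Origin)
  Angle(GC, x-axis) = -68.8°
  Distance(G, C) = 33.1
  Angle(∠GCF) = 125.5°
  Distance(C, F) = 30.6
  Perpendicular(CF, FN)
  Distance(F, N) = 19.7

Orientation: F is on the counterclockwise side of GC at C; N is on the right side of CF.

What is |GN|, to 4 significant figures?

68.25

∠GCF = 125.5°, so CF runs at -68.8° + (180° − 125.5°) = -14.30° from the x-axis; with |CF| = 30.6, F = C + 30.6·(cos -14.30°, sin -14.30°) = (41.62, -38.42). CF is perpendicular to FN; with |FN| = 19.7 on the right of CF, N = F + 19.7·(-0.2470, -0.9690) = (36.76, -57.51). Then |GN| = |N − G| = 68.25.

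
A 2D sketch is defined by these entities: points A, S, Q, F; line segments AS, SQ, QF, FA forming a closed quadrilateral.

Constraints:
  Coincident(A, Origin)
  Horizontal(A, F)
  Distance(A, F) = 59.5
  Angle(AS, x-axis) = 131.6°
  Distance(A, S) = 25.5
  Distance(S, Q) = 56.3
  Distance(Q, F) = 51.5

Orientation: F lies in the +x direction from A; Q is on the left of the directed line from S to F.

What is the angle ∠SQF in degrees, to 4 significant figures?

93.79°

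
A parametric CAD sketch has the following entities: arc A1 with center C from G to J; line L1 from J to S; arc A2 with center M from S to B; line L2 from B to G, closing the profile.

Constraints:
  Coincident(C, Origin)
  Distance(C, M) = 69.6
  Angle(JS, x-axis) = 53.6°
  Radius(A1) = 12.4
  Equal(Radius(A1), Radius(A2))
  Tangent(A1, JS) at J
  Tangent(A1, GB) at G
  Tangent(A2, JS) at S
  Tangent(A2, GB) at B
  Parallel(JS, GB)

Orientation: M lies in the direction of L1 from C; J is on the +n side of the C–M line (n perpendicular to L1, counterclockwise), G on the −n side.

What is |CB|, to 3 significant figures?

70.7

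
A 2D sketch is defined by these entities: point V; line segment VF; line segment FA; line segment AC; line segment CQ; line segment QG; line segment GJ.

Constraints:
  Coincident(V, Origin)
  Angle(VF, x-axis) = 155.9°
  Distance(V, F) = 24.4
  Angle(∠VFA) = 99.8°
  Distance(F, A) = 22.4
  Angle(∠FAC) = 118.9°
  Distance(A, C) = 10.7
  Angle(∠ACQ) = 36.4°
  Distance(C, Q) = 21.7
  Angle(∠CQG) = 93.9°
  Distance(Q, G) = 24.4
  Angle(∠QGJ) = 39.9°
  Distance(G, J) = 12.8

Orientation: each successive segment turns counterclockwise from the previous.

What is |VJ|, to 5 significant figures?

42.492

∠CQG = 93.9° gives QG at 166.90° from the x-axis; with |QG| = 24.4, G = (-50.171, 8.8054). ∠QGJ = 39.9° gives GJ at -53.000° from the x-axis; with |GJ| = 12.8, J = (-42.468, -1.4172). Then |VJ| = |J − V| = 42.492.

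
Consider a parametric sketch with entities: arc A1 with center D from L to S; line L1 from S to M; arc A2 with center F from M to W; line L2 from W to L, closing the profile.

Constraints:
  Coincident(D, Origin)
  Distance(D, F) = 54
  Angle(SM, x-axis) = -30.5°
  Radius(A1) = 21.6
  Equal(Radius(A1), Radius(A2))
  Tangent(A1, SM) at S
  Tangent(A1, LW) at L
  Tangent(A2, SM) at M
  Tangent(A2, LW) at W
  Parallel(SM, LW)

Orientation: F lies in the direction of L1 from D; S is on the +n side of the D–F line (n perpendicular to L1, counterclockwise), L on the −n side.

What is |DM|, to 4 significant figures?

58.16

The slot axis is L1's direction at -30.5°, so u = (cos -30.5°, sin -30.5°) = (0.8616, -0.5075) and n = (−sin -30.5°, cos -30.5°) = (0.5075, 0.8616). D is at the origin and F lies 54.0 along u from D, so F = 54.0·u = (46.53, -27.41). Tangency of A1 to both parallel lines with radius 21.6 puts S and L at D ± 21.6·n: S = (10.96, 18.61), L = (-10.96, -18.61). Equal radii place M and W the same way about F: M = F + 21.6·n = (57.49, -8.796), W = F − 21.6·n = (35.57, -46.02). Then |DM| = |M − D| = 58.16.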